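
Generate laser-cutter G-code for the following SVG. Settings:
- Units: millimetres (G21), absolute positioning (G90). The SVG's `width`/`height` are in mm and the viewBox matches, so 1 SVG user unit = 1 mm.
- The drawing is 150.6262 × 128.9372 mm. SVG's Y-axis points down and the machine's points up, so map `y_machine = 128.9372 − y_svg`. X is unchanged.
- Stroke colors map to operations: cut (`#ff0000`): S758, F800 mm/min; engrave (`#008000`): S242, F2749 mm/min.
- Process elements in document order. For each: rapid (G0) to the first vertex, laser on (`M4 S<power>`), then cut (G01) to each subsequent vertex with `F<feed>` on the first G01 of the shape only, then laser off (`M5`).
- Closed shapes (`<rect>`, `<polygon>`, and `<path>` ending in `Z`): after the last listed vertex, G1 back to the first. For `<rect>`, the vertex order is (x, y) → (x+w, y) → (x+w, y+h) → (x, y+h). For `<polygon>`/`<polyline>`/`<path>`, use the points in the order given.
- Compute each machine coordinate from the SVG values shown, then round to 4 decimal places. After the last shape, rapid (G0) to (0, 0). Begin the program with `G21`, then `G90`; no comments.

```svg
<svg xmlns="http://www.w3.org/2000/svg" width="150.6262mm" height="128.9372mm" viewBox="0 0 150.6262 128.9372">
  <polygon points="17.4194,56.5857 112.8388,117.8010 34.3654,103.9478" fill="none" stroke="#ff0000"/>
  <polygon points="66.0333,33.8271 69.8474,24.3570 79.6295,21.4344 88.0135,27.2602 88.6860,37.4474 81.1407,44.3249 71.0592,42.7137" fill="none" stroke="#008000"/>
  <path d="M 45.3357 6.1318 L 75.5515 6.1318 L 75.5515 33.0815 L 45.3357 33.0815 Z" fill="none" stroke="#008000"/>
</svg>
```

G21
G90
G0 X17.4194 Y72.3515
M4 S758
G01 X112.8388 Y11.1362 F800
G01 X34.3654 Y24.9894
G01 X17.4194 Y72.3515
M5
G0 X66.0333 Y95.1101
M4 S242
G01 X69.8474 Y104.5802 F2749
G01 X79.6295 Y107.5028
G01 X88.0135 Y101.6770
G01 X88.6860 Y91.4898
G01 X81.1407 Y84.6123
G01 X71.0592 Y86.2235
G01 X66.0333 Y95.1101
M5
G0 X45.3357 Y122.8054
M4 S242
G01 X75.5515 Y122.8054 F2749
G01 X75.5515 Y95.8557
G01 X45.3357 Y95.8557
G01 X45.3357 Y122.8054
M5
G0 X0.0000 Y0.0000

viewBox `0 0 150.6262 128.9372` with mm width/height → 1 unit = 1 mm. Flip: y_m = 128.9372 − y_svg.

**Shape 1** — `<polygon>` closed polygon, stroke `#ff0000` → cut (S758, F800). Machine vertices: (17.4194,72.3515) → (112.8388,11.1362) → (34.3654,24.9894) → (17.4194,72.3515). Closed: final G1 returns to the first vertex.

**Shape 2** — `<polygon>` regular polygon, stroke `#008000` → engrave (S242, F2749). Machine vertices: (66.0333,95.1101) → (69.8474,104.5802) → (79.6295,107.5028) → (88.0135,101.6770) → (88.6860,91.4898) → (81.1407,84.6123) → (71.0592,86.2235) → (66.0333,95.1101). Closed: final G1 returns to the first vertex.

**Shape 3** — `<path>` rectangle, stroke `#008000` → engrave (S242, F2749). Machine vertices: (45.3357,122.8054) → (75.5515,122.8054) → (75.5515,95.8557) → (45.3357,95.8557) → (45.3357,122.8054). Closed: final G1 returns to the first vertex.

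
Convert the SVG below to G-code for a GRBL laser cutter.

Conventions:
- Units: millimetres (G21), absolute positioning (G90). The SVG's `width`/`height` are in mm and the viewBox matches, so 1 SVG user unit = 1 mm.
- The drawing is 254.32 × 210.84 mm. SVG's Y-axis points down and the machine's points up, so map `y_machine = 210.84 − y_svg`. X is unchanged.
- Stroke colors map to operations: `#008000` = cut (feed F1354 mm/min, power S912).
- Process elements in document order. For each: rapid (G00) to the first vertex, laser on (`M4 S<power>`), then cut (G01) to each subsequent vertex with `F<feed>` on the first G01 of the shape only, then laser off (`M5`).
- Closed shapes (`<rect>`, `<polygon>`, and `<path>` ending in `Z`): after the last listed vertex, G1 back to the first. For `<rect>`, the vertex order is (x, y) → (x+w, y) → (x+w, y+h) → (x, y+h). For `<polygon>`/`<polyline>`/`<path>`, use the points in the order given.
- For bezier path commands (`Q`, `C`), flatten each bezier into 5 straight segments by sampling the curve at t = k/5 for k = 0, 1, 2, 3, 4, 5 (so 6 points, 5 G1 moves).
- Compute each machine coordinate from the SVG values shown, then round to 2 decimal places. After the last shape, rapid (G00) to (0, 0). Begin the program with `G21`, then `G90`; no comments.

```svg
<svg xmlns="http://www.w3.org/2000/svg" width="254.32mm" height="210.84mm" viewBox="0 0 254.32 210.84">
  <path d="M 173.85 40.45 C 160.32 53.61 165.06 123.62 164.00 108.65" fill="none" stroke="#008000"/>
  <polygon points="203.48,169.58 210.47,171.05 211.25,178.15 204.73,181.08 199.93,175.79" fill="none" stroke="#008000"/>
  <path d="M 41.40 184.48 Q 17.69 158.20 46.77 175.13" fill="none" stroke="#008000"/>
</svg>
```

G21
G90
G00 X173.85 Y170.39
M4 S912
G01 X167.73 Y156.81 F1354
G01 X164.84 Y136.39
G01 X164.03 Y115.94
G01 X164.13 Y102.27
G01 X164.00 Y102.19
M5
G00 X203.48 Y41.26
M4 S912
G01 X210.47 Y39.79 F1354
G01 X211.25 Y32.69
G01 X204.73 Y29.76
G01 X199.93 Y35.05
G01 X203.48 Y41.26
M5
G00 X41.40 Y26.36
M4 S912
G01 X34.03 Y35.14 F1354
G01 X30.88 Y40.47
G01 X31.95 Y42.34
G01 X37.25 Y40.75
G01 X46.77 Y35.71
M5
G00 X0.00 Y0.00

viewBox `0 0 254.32 210.84` with mm width/height → 1 unit = 1 mm. Flip: y_m = 210.84 − y_svg.

**Shape 1** — `<path>` cubic bezier, stroke `#008000` → cut (S912, F1354). Control points (SVG): P0=(173.85,40.45), P1=(160.32,53.61), P2=(165.06,123.62), P3=(164.00,108.65); sampled at t=k/5. Machine vertices: (173.85,170.39) → (167.73,156.81) → (164.84,136.39) → (164.03,115.94) → (164.13,102.27) → (164.00,102.19). Open path.

**Shape 2** — `<polygon>` regular polygon, stroke `#008000` → cut (S912, F1354). Machine vertices: (203.48,41.26) → (210.47,39.79) → (211.25,32.69) → (204.73,29.76) → (199.93,35.05) → (203.48,41.26). Closed: final G1 returns to the first vertex.

**Shape 3** — `<path>` quadratic bezier, stroke `#008000` → cut (S912, F1354). Control points (SVG): P0=(41.40,184.48), P1=(17.69,158.20), P2=(46.77,175.13); sampled at t=k/5. Machine vertices: (41.40,26.36) → (34.03,35.14) → (30.88,40.47) → (31.95,42.34) → (37.25,40.75) → (46.77,35.71). Open path.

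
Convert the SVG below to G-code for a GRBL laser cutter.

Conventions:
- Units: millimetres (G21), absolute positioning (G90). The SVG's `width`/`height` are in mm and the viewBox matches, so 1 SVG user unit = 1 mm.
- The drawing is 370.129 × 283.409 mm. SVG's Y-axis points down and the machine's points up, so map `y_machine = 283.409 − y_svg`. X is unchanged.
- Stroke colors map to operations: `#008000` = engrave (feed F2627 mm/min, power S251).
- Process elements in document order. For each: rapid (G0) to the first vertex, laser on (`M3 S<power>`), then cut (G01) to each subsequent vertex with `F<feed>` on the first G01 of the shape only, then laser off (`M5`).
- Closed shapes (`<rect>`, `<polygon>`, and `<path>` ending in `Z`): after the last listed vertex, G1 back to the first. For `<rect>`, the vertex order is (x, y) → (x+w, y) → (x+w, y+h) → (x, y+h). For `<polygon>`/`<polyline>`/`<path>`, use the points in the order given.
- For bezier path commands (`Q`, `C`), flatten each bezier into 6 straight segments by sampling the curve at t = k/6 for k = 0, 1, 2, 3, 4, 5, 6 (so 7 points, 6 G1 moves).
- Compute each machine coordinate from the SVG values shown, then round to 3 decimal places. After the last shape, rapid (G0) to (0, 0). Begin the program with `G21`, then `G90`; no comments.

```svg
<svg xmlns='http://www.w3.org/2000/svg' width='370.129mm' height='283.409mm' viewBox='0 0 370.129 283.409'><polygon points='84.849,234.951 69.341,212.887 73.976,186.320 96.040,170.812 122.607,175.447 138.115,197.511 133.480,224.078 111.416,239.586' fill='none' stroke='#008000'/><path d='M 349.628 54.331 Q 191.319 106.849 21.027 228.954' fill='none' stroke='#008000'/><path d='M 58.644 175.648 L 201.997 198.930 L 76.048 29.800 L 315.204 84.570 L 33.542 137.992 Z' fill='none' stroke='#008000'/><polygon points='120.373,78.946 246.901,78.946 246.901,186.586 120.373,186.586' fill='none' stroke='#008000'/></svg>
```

G21
G90
G0 X84.849 Y48.458
M3 S251
G01 X69.341 Y70.522 F2627
G01 X73.976 Y97.089
G01 X96.040 Y112.597
G01 X122.607 Y107.962
G01 X138.115 Y85.898
G01 X133.480 Y59.331
G01 X111.416 Y43.823
G01 X84.849 Y48.458
M5
G0 X349.628 Y229.078
M3 S251
G01 X296.525 Y209.639 F2627
G01 X242.757 Y186.334
G01 X188.323 Y159.163
G01 X133.224 Y128.126
G01 X77.458 Y93.224
G01 X21.027 Y54.455
M5
G0 X58.644 Y107.761
M3 S251
G01 X201.997 Y84.479 F2627
G01 X76.048 Y253.609
G01 X315.204 Y198.839
G01 X33.542 Y145.417
G01 X58.644 Y107.761
M5
G0 X120.373 Y204.463
M3 S251
G01 X246.901 Y204.463 F2627
G01 X246.901 Y96.823
G01 X120.373 Y96.823
G01 X120.373 Y204.463
M5
G0 X0.000 Y0.000

1 u = 1 mm; y_m = 283.409 − y.

[1] `<polygon>` regular polygon, #008000→engrave S251 F2627: (84.849,48.458) → (69.341,70.522) → (73.976,97.089) → (96.040,112.597) → (122.607,107.962) → (138.115,85.898) → (133.480,59.331) → (111.416,43.823) → (84.849,48.458) (closed)

[2] `<path>` quadratic bezier, #008000→engrave S251 F2627: (349.628,229.078) → (296.525,209.639) → (242.757,186.334) → (188.323,159.163) → (133.224,128.126) → (77.458,93.224) → (21.027,54.455)

[3] `<path>` closed polygon, #008000→engrave S251 F2627: (58.644,107.761) → (201.997,84.479) → (76.048,253.609) → (315.204,198.839) → (33.542,145.417) → (58.644,107.761) (closed)

[4] `<polygon>` rectangle, #008000→engrave S251 F2627: (120.373,204.463) → (246.901,204.463) → (246.901,96.823) → (120.373,96.823) → (120.373,204.463) (closed)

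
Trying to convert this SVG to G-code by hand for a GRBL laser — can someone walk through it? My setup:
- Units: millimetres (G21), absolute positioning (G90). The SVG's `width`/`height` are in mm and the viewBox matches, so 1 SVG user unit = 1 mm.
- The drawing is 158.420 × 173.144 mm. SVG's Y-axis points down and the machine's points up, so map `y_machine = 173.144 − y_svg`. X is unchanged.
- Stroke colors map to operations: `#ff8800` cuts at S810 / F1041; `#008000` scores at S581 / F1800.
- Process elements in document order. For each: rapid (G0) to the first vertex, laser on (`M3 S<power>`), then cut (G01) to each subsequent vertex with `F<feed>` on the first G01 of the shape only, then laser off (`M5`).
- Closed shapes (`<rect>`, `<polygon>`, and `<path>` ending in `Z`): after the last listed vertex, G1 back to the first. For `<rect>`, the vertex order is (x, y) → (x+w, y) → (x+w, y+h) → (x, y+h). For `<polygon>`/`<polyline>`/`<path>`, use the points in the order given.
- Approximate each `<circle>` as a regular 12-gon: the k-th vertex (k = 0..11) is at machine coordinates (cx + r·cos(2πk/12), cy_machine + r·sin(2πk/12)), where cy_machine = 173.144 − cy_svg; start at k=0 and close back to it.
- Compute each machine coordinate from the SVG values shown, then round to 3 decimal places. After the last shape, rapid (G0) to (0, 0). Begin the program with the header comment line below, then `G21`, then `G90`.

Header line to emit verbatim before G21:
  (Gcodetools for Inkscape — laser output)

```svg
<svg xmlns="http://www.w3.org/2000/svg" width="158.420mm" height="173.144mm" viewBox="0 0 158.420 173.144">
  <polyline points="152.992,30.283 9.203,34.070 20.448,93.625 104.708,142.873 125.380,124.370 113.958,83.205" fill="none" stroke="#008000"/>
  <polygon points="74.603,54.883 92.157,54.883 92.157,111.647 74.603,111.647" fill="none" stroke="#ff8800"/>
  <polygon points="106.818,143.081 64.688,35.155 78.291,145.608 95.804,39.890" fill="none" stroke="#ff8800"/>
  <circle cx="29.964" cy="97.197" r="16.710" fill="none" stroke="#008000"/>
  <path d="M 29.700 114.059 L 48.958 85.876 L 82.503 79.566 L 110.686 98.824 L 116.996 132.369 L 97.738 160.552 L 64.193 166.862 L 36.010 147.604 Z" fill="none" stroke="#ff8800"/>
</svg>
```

(Gcodetools for Inkscape — laser output)
G21
G90
G0 X152.992 Y142.861
M3 S581
G01 X9.203 Y139.074 F1800
G01 X20.448 Y79.519
G01 X104.708 Y30.271
G01 X125.380 Y48.774
G01 X113.958 Y89.939
M5
G0 X74.603 Y118.261
M3 S810
G01 X92.157 Y118.261 F1041
G01 X92.157 Y61.497
G01 X74.603 Y61.497
G01 X74.603 Y118.261
M5
G0 X106.818 Y30.063
M3 S810
G01 X64.688 Y137.989 F1041
G01 X78.291 Y27.536
G01 X95.804 Y133.254
G01 X106.818 Y30.063
M5
G0 X46.674 Y75.947
M3 S581
G01 X44.435 Y84.302 F1800
G01 X38.319 Y90.418
G01 X29.964 Y92.657
G01 X21.609 Y90.418
G01 X15.493 Y84.302
G01 X13.254 Y75.947
G01 X15.493 Y67.592
G01 X21.609 Y61.476
G01 X29.964 Y59.237
G01 X38.319 Y61.476
G01 X44.435 Y67.592
G01 X46.674 Y75.947
M5
G0 X29.700 Y59.085
M3 S810
G01 X48.958 Y87.268 F1041
G01 X82.503 Y93.578
G01 X110.686 Y74.320
G01 X116.996 Y40.775
G01 X97.738 Y12.592
G01 X64.193 Y6.282
G01 X36.010 Y25.540
G01 X29.700 Y59.085
M5
G0 X0.000 Y0.000

1 u = 1 mm; y_m = 173.144 − y.

[1] `<polyline>` open polyline, #008000→score S581 F1800: (152.992,142.861) → (9.203,139.074) → (20.448,79.519) → (104.708,30.271) → (125.380,48.774) → (113.958,89.939)

[2] `<polygon>` rectangle, #ff8800→cut S810 F1041: (74.603,118.261) → (92.157,118.261) → (92.157,61.497) → (74.603,61.497) → (74.603,118.261) (closed)

[3] `<polygon>` closed polygon, #ff8800→cut S810 F1041: (106.818,30.063) → (64.688,137.989) → (78.291,27.536) → (95.804,133.254) → (106.818,30.063) (closed)

[4] `<circle>` circle, #008000→score S581 F1800: (46.674,75.947) → (44.435,84.302) → (38.319,90.418) → (29.964,92.657) → (21.609,90.418) → (15.493,84.302) → (13.254,75.947) → (15.493,67.592) → (21.609,61.476) → (29.964,59.237) → (38.319,61.476) → (44.435,67.592) → (46.674,75.947) (closed)

[5] `<path>` regular polygon, #ff8800→cut S810 F1041: (29.700,59.085) → (48.958,87.268) → (82.503,93.578) → (110.686,74.320) → (116.996,40.775) → (97.738,12.592) → (64.193,6.282) → (36.010,25.540) → (29.700,59.085) (closed)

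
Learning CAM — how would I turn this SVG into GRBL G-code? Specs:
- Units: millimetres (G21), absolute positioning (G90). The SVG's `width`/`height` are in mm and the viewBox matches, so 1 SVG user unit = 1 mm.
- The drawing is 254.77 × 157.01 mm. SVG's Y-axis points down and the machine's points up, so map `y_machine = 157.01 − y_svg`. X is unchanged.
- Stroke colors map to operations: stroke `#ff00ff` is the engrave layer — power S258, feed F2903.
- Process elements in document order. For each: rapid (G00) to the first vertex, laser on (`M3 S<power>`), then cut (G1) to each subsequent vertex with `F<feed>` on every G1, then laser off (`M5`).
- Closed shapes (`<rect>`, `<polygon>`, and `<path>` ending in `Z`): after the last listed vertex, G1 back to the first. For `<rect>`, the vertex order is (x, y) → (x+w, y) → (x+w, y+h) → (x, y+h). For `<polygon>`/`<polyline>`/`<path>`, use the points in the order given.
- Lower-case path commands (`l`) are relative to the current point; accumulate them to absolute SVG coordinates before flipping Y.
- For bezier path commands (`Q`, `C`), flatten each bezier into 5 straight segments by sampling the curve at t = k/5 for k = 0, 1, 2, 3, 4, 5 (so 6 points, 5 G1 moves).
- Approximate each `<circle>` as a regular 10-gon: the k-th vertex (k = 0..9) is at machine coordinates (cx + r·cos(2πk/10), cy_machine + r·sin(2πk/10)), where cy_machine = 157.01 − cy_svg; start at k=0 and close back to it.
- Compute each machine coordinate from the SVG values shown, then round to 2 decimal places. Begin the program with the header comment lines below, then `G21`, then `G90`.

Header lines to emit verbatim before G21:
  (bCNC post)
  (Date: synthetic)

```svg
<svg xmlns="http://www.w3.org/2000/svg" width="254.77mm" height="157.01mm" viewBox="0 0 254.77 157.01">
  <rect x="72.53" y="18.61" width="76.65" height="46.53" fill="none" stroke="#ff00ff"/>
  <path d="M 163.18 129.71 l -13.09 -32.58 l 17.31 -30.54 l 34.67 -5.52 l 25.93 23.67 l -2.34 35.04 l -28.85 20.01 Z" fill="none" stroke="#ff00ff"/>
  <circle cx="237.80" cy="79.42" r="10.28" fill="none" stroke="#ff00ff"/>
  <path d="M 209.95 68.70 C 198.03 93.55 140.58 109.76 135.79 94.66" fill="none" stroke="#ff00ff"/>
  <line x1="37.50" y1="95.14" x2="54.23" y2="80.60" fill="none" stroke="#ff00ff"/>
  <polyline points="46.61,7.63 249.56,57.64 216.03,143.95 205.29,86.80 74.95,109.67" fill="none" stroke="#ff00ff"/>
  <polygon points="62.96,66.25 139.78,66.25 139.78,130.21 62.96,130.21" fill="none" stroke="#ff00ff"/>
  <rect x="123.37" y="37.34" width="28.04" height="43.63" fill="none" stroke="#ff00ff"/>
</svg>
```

(bCNC post)
(Date: synthetic)
G21
G90
G00 X72.53 Y138.40
M3 S258
G1 X149.18 Y138.40 F2903
G1 X149.18 Y91.87 F2903
G1 X72.53 Y91.87 F2903
G1 X72.53 Y138.40 F2903
M5
G00 X163.18 Y27.30
M3 S258
G1 X150.09 Y59.88 F2903
G1 X167.40 Y90.42 F2903
G1 X202.07 Y95.94 F2903
G1 X228.00 Y72.27 F2903
G1 X225.66 Y37.23 F2903
G1 X196.81 Y17.22 F2903
G1 X163.18 Y27.30 F2903
M5
G00 X248.08 Y77.59
M3 S258
G1 X246.12 Y83.63 F2903
G1 X240.98 Y87.37 F2903
G1 X234.62 Y87.37 F2903
G1 X229.48 Y83.63 F2903
G1 X227.52 Y77.59 F2903
G1 X229.48 Y71.55 F2903
G1 X234.62 Y67.81 F2903
G1 X240.98 Y67.81 F2903
G1 X246.12 Y71.55 F2903
G1 X248.08 Y77.59 F2903
M5
G00 X209.95 Y88.31
M3 S258
G1 X198.12 Y74.62 F2903
G1 X180.08 Y64.09 F2903
G1 X160.53 Y57.81 F2903
G1 X144.20 Y56.87 F2903
G1 X135.79 Y62.35 F2903
M5
G00 X37.50 Y61.87
M3 S258
G1 X54.23 Y76.41 F2903
M5
G00 X46.61 Y149.38
M3 S258
G1 X249.56 Y99.37 F2903
G1 X216.03 Y13.06 F2903
G1 X205.29 Y70.21 F2903
G1 X74.95 Y47.34 F2903
M5
G00 X62.96 Y90.76
M3 S258
G1 X139.78 Y90.76 F2903
G1 X139.78 Y26.80 F2903
G1 X62.96 Y26.80 F2903
G1 X62.96 Y90.76 F2903
M5
G00 X123.37 Y119.67
M3 S258
G1 X151.41 Y119.67 F2903
G1 X151.41 Y76.04 F2903
G1 X123.37 Y76.04 F2903
G1 X123.37 Y119.67 F2903
M5

Since the viewBox matches the mm dimensions, user units are millimetres directly. The only transform is the Y-flip y_m = 157.01 − y_svg.

Shape 1 is a rectangle drawn with `<rect>`. Its stroke #ff00ff means engrave at S258, F2903. After flipping Y the toolpath is (72.53,138.40) → (149.18,138.40) → (149.18,91.87) → (72.53,91.87) → (72.53,138.40), returning to the start.

Shape 2 is a regular polygon drawn with `<path>`. Its stroke #ff00ff means engrave at S258, F2903. After flipping Y the toolpath is (163.18,27.30) → (150.09,59.88) → (167.40,90.42) → (202.07,95.94) → (228.00,72.27) → (225.66,37.23) → (196.81,17.22) → (163.18,27.30), returning to the start.

Shape 3 is a circle drawn with `<circle>`. Its stroke #ff00ff means engrave at S258, F2903. After flipping Y the toolpath is (248.08,77.59) → (246.12,83.63) → (240.98,87.37) → (234.62,87.37) → (229.48,83.63) → (227.52,77.59) → (229.48,71.55) → (234.62,67.81) → (240.98,67.81) → (246.12,71.55) → (248.08,77.59), returning to the start.

Shape 4 is a cubic bezier drawn with `<path>`. Its stroke #ff00ff means engrave at S258, F2903. After flipping Y the toolpath is (209.95,88.31) → (198.12,74.62) → (180.08,64.09) → (160.53,57.81) → (144.20,56.87) → (135.79,62.35).

Shape 5 is a line segment drawn with `<line>`. Its stroke #ff00ff means engrave at S258, F2903. After flipping Y the toolpath is (37.50,61.87) → (54.23,76.41).

Shape 6 is a open polyline drawn with `<polyline>`. Its stroke #ff00ff means engrave at S258, F2903. After flipping Y the toolpath is (46.61,149.38) → (249.56,99.37) → (216.03,13.06) → (205.29,70.21) → (74.95,47.34).

Shape 7 is a rectangle drawn with `<polygon>`. Its stroke #ff00ff means engrave at S258, F2903. After flipping Y the toolpath is (62.96,90.76) → (139.78,90.76) → (139.78,26.80) → (62.96,26.80) → (62.96,90.76), returning to the start.

Shape 8 is a rectangle drawn with `<rect>`. Its stroke #ff00ff means engrave at S258, F2903. After flipping Y the toolpath is (123.37,119.67) → (151.41,119.67) → (151.41,76.04) → (123.37,76.04) → (123.37,119.67), returning to the start.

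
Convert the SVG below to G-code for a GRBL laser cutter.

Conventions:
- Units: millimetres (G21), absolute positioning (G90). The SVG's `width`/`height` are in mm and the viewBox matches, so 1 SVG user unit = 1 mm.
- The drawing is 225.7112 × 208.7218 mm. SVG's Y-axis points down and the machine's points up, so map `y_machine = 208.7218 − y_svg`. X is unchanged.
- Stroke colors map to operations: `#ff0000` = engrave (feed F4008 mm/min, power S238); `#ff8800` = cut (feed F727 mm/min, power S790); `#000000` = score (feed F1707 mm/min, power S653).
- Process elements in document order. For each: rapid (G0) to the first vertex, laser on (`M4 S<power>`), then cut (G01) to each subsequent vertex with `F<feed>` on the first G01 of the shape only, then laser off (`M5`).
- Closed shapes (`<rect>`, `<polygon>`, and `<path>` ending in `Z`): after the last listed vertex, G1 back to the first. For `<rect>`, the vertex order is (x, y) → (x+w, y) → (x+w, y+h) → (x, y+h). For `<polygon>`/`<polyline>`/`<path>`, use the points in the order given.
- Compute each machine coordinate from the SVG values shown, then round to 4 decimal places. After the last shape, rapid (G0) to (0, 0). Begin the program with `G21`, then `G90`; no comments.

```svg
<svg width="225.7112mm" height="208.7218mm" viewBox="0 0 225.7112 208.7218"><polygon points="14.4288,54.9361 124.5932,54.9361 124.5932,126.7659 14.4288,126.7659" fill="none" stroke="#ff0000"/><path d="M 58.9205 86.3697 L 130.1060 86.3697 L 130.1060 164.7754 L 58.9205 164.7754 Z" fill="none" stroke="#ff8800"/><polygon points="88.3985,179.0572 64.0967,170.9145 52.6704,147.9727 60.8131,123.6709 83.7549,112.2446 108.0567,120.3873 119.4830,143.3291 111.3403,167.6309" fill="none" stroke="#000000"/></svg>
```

G21
G90
G0 X14.4288 Y153.7857
M4 S238
G01 X124.5932 Y153.7857 F4008
G01 X124.5932 Y81.9559
G01 X14.4288 Y81.9559
G01 X14.4288 Y153.7857
M5
G0 X58.9205 Y122.3521
M4 S790
G01 X130.1060 Y122.3521 F727
G01 X130.1060 Y43.9464
G01 X58.9205 Y43.9464
G01 X58.9205 Y122.3521
M5
G0 X88.3985 Y29.6646
M4 S653
G01 X64.0967 Y37.8073 F1707
G01 X52.6704 Y60.7491
G01 X60.8131 Y85.0509
G01 X83.7549 Y96.4772
G01 X108.0567 Y88.3345
G01 X119.4830 Y65.3927
G01 X111.3403 Y41.0909
G01 X88.3985 Y29.6646
M5
G0 X0.0000 Y0.0000

viewBox `0 0 225.7112 208.7218` with mm width/height → 1 unit = 1 mm. Flip: y_m = 208.7218 − y_svg.

**Shape 1** — `<polygon>` rectangle, stroke `#ff0000` → engrave (S238, F4008). Machine vertices: (14.4288,153.7857) → (124.5932,153.7857) → (124.5932,81.9559) → (14.4288,81.9559) → (14.4288,153.7857). Closed: final G1 returns to the first vertex.

**Shape 2** — `<path>` rectangle, stroke `#ff8800` → cut (S790, F727). Machine vertices: (58.9205,122.3521) → (130.1060,122.3521) → (130.1060,43.9464) → (58.9205,43.9464) → (58.9205,122.3521). Closed: final G1 returns to the first vertex.

**Shape 3** — `<polygon>` regular polygon, stroke `#000000` → score (S653, F1707). Machine vertices: (88.3985,29.6646) → (64.0967,37.8073) → (52.6704,60.7491) → (60.8131,85.0509) → (83.7549,96.4772) → (108.0567,88.3345) → (119.4830,65.3927) → (111.3403,41.0909) → (88.3985,29.6646). Closed: final G1 returns to the first vertex.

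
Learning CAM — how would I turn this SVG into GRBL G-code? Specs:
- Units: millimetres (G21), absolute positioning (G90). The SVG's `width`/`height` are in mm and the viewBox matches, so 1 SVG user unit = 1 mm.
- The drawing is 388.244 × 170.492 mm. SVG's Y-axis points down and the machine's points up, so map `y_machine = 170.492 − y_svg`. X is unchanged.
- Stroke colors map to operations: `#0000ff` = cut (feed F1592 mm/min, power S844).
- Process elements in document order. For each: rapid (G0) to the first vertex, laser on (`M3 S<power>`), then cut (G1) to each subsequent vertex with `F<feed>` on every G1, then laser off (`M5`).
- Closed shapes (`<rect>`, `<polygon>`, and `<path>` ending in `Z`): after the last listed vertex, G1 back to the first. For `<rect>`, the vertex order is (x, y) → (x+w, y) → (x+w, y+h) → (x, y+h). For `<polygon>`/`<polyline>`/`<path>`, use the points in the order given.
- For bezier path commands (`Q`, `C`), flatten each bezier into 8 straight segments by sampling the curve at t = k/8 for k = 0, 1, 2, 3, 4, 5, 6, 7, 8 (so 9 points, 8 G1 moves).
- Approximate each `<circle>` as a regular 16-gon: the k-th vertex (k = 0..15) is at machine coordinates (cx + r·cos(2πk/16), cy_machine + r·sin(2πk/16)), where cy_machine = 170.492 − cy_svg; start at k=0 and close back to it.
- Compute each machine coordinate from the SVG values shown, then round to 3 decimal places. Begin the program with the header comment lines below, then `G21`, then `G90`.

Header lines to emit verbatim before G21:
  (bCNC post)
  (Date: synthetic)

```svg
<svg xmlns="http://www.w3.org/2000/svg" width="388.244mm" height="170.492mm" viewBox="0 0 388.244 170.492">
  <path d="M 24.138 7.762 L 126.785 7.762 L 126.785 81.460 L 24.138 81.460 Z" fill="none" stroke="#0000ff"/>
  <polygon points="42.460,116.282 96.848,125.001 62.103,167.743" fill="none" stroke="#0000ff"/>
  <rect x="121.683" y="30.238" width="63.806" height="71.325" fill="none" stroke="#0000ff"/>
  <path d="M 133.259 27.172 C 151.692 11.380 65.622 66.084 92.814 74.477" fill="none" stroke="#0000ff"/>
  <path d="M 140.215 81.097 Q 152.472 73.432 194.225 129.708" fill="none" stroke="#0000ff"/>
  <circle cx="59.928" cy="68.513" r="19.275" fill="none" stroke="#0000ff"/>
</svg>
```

1 u = 1 mm; y_m = 170.492 − y.

[1] `<path>` rectangle, #0000ff→cut S844 F1592: (24.138,162.730) → (126.785,162.730) → (126.785,89.032) → (24.138,89.032) → (24.138,162.730) (closed)

[2] `<polygon>` regular polygon, #0000ff→cut S844 F1592: (42.460,54.210) → (96.848,45.491) → (62.103,2.749) → (42.460,54.210) (closed)

[3] `<rect>` rectangle, #0000ff→cut S844 F1592: (121.683,140.254) → (185.489,140.254) → (185.489,68.929) → (121.683,68.929) → (121.683,140.254) (closed)

[4] `<path>` cubic bezier, #0000ff→cut S844 F1592: (133.259,143.320) → (135.698,146.166) → (130.892,143.771) → (121.393,137.505) → (109.752,128.737) → (98.522,118.835) → (90.254,109.168) → (87.501,101.105) → (92.814,96.015)

[5] `<path>` quadratic bezier, #0000ff→cut S844 F1592: (140.215,89.395) → (143.740,90.312) → (148.187,89.231) → (153.556,86.152) → (159.846,81.075) → (167.058,73.999) → (175.192,64.926) → (184.248,53.854) → (194.225,40.784)

[6] `<circle>` circle, #0000ff→cut S844 F1592: (79.203,101.979) → (77.736,109.355) → (73.557,115.608) → (67.304,119.787) → (59.928,121.254) → (52.552,119.787) → (46.299,115.608) → (42.120,109.355) → (40.653,101.979) → (42.120,94.603) → (46.299,88.350) → (52.552,84.171) → (59.928,82.704) → (67.304,84.171) → (73.557,88.350) → (77.736,94.603) → (79.203,101.979) (closed)

(bCNC post)
(Date: synthetic)
G21
G90
G0 X24.138 Y162.730
M3 S844
G1 X126.785 Y162.730 F1592
G1 X126.785 Y89.032 F1592
G1 X24.138 Y89.032 F1592
G1 X24.138 Y162.730 F1592
M5
G0 X42.460 Y54.210
M3 S844
G1 X96.848 Y45.491 F1592
G1 X62.103 Y2.749 F1592
G1 X42.460 Y54.210 F1592
M5
G0 X121.683 Y140.254
M3 S844
G1 X185.489 Y140.254 F1592
G1 X185.489 Y68.929 F1592
G1 X121.683 Y68.929 F1592
G1 X121.683 Y140.254 F1592
M5
G0 X133.259 Y143.320
M3 S844
G1 X135.698 Y146.166 F1592
G1 X130.892 Y143.771 F1592
G1 X121.393 Y137.505 F1592
G1 X109.752 Y128.737 F1592
G1 X98.522 Y118.835 F1592
G1 X90.254 Y109.168 F1592
G1 X87.501 Y101.105 F1592
G1 X92.814 Y96.015 F1592
M5
G0 X140.215 Y89.395
M3 S844
G1 X143.740 Y90.312 F1592
G1 X148.187 Y89.231 F1592
G1 X153.556 Y86.152 F1592
G1 X159.846 Y81.075 F1592
G1 X167.058 Y73.999 F1592
G1 X175.192 Y64.926 F1592
G1 X184.248 Y53.854 F1592
G1 X194.225 Y40.784 F1592
M5
G0 X79.203 Y101.979
M3 S844
G1 X77.736 Y109.355 F1592
G1 X73.557 Y115.608 F1592
G1 X67.304 Y119.787 F1592
G1 X59.928 Y121.254 F1592
G1 X52.552 Y119.787 F1592
G1 X46.299 Y115.608 F1592
G1 X42.120 Y109.355 F1592
G1 X40.653 Y101.979 F1592
G1 X42.120 Y94.603 F1592
G1 X46.299 Y88.350 F1592
G1 X52.552 Y84.171 F1592
G1 X59.928 Y82.704 F1592
G1 X67.304 Y84.171 F1592
G1 X73.557 Y88.350 F1592
G1 X77.736 Y94.603 F1592
G1 X79.203 Y101.979 F1592
M5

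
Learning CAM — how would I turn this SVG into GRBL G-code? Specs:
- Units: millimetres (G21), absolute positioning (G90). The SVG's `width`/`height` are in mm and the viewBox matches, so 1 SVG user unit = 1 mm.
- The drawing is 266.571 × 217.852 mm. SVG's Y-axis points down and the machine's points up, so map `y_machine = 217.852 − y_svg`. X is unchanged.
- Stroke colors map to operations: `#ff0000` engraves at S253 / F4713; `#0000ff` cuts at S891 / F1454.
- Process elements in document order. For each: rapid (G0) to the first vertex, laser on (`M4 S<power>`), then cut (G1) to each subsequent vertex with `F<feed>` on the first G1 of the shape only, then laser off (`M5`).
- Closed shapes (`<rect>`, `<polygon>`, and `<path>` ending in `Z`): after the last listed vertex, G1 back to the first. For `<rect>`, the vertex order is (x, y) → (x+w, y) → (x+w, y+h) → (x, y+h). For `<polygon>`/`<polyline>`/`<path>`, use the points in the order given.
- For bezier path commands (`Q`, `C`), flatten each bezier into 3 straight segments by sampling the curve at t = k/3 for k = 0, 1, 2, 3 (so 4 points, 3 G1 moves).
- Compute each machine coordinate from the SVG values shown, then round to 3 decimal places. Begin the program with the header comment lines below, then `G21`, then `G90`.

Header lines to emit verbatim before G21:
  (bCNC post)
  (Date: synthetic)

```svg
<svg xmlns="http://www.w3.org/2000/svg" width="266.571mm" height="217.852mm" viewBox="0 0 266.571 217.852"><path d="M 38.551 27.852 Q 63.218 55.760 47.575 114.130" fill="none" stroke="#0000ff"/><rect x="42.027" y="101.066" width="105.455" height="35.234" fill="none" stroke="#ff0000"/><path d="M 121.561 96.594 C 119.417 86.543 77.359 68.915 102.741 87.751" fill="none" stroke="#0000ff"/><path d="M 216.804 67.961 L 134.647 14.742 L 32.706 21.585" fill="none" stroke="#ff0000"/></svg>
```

viewBox `0 0 266.571 217.852` with mm width/height → 1 unit = 1 mm. Flip: y_m = 217.852 − y_svg.

**Shape 1** — `<path>` quadratic bezier, stroke `#0000ff` → cut (S891, F1454). Control points (SVG): P0=(38.551,27.852), P1=(63.218,55.760), P2=(47.575,114.130); sampled at t=k/3. Machine vertices: (38.551,190.000) → (50.517,168.010) → (53.525,139.251) → (47.575,103.722). Open path.

**Shape 2** — `<rect>` rectangle, stroke `#ff0000` → engrave (S253, F4713). Machine vertices: (42.027,116.786) → (147.482,116.786) → (147.482,81.552) → (42.027,81.552) → (42.027,116.786). Closed: final G1 returns to the first vertex.

**Shape 3** — `<path>` cubic bezier, stroke `#0000ff` → cut (S891, F1454). Control points (SVG): P0=(121.561,96.594), P1=(119.417,86.543), P2=(77.359,68.915), P3=(102.741,87.751); sampled at t=k/3. Machine vertices: (121.561,121.258) → (110.088,132.204) → (95.863,138.413) → (102.741,130.101). Open path.

**Shape 4** — `<path>` open polyline, stroke `#ff0000` → engrave (S253, F4713). Machine vertices: (216.804,149.891) → (134.647,203.110) → (32.706,196.267). Open path.

(bCNC post)
(Date: synthetic)
G21
G90
G0 X38.551 Y190.000
M4 S891
G1 X50.517 Y168.010 F1454
G1 X53.525 Y139.251
G1 X47.575 Y103.722
M5
G0 X42.027 Y116.786
M4 S253
G1 X147.482 Y116.786 F4713
G1 X147.482 Y81.552
G1 X42.027 Y81.552
G1 X42.027 Y116.786
M5
G0 X121.561 Y121.258
M4 S891
G1 X110.088 Y132.204 F1454
G1 X95.863 Y138.413
G1 X102.741 Y130.101
M5
G0 X216.804 Y149.891
M4 S253
G1 X134.647 Y203.110 F4713
G1 X32.706 Y196.267
M5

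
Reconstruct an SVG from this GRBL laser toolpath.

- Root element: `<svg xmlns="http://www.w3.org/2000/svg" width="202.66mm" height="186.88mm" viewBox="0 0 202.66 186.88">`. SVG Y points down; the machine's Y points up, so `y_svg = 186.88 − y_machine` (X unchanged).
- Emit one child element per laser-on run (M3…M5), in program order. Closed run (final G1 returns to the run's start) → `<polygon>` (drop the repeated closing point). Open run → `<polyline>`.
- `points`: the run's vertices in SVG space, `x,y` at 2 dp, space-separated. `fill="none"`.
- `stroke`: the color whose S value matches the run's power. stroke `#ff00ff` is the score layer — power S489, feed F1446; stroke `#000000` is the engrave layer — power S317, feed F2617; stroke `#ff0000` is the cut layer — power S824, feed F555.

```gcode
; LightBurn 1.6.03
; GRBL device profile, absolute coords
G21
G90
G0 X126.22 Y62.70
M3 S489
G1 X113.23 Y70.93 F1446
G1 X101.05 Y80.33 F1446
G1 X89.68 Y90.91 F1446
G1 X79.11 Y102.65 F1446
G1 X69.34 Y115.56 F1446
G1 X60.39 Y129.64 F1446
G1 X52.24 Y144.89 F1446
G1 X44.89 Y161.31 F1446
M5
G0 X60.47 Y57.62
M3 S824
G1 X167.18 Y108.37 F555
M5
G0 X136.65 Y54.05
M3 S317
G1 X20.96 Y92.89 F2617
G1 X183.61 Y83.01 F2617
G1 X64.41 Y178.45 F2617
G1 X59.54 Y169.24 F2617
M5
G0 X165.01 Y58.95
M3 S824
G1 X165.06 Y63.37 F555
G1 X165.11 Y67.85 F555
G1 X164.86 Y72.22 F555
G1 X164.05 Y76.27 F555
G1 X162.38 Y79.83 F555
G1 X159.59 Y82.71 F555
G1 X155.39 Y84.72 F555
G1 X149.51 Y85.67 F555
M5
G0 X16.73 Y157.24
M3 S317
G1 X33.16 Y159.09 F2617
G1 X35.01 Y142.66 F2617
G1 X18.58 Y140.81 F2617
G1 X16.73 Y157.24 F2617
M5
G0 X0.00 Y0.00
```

<svg xmlns="http://www.w3.org/2000/svg" width="202.66mm" height="186.88mm" viewBox="0 0 202.66 186.88">
  <polyline points="126.22,124.18 113.23,115.95 101.05,106.55 89.68,95.97 79.11,84.23 69.34,71.32 60.39,57.24 52.24,41.99 44.89,25.57" fill="none" stroke="#ff00ff"/>
  <polyline points="60.47,129.26 167.18,78.51" fill="none" stroke="#ff0000"/>
  <polyline points="136.65,132.83 20.96,93.99 183.61,103.87 64.41,8.43 59.54,17.64" fill="none" stroke="#000000"/>
  <polyline points="165.01,127.93 165.06,123.51 165.11,119.03 164.86,114.66 164.05,110.61 162.38,107.05 159.59,104.17 155.39,102.16 149.51,101.21" fill="none" stroke="#ff0000"/>
  <polygon points="16.73,29.64 33.16,27.79 35.01,44.22 18.58,46.07" fill="none" stroke="#000000"/>
</svg>

y_svg = 186.88 − y_m.

[1] S489→`#ff00ff` (score); open run; points: 126.22,124.18 113.23,115.95 101.05,106.55 89.68,95.97 79.11,84.23 69.34,71.32 60.39,57.24 52.24,41.99 44.89,25.57

[2] S824→`#ff0000` (cut); open run; points: 60.47,129.26 167.18,78.51

[3] S317→`#000000` (engrave); open run; points: 136.65,132.83 20.96,93.99 183.61,103.87 64.41,8.43 59.54,17.64

[4] S824→`#ff0000` (cut); open run; points: 165.01,127.93 165.06,123.51 165.11,119.03 164.86,114.66 164.05,110.61 162.38,107.05 159.59,104.17 155.39,102.16 149.51,101.21

[5] S317→`#000000` (engrave); closed run; points: 16.73,29.64 33.16,27.79 35.01,44.22 18.58,46.07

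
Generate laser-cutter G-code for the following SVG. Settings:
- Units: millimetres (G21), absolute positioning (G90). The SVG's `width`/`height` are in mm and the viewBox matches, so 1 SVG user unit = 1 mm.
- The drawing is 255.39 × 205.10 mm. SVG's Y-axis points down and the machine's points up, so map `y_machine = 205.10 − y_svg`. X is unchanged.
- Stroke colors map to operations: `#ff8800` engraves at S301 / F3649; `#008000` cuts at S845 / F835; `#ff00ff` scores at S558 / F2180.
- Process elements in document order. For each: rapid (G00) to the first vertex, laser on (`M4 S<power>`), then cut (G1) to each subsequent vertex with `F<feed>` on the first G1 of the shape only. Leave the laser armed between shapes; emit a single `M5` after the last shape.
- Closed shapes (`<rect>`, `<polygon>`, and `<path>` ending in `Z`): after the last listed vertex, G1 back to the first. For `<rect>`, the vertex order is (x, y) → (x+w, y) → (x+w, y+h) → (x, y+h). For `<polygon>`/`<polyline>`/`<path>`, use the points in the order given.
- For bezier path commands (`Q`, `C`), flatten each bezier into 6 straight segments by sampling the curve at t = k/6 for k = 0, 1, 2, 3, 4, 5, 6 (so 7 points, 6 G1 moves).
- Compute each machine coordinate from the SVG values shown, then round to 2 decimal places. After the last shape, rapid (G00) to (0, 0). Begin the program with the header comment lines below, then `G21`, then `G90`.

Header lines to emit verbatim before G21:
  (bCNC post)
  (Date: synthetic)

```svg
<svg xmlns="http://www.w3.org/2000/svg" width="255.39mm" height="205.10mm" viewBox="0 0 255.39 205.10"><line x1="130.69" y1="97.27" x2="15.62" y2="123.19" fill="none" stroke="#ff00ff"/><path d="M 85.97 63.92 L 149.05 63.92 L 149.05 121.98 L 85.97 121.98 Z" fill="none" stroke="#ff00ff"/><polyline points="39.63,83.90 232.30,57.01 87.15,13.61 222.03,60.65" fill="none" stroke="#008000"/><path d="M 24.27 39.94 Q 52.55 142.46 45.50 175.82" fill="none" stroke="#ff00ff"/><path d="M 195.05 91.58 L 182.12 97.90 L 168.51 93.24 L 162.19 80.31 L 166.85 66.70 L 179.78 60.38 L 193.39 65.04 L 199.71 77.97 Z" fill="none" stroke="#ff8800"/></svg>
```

1 u = 1 mm; y_m = 205.10 − y.

[1] `<line>` line segment, #ff00ff→score S558 F2180: (130.69,107.83) → (15.62,81.91)

[2] `<path>` rectangle, #ff00ff→score S558 F2180: (85.97,141.18) → (149.05,141.18) → (149.05,83.12) → (85.97,83.12) → (85.97,141.18) (closed)

[3] `<polyline>` open polyline, #008000→cut S845 F835: (39.63,121.20) → (232.30,148.09) → (87.15,191.49) → (222.03,144.45)

[4] `<path>` quadratic bezier, #ff00ff→score S558 F2180: (24.27,165.16) → (32.72,132.91) → (39.20,104.50) → (43.72,79.93) → (46.27,59.20) → (46.87,42.32) → (45.50,29.28)

[5] `<path>` regular polygon, #ff8800→engrave S301 F3649: (195.05,113.52) → (182.12,107.20) → (168.51,111.86) → (162.19,124.79) → (166.85,138.40) → (179.78,144.72) → (193.39,140.06) → (199.71,127.13) → (195.05,113.52) (closed)

(bCNC post)
(Date: synthetic)
G21
G90
G00 X130.69 Y107.83
M4 S558
G1 X15.62 Y81.91 F2180
G00 X85.97 Y141.18
M4 S558
G1 X149.05 Y141.18 F2180
G1 X149.05 Y83.12
G1 X85.97 Y83.12
G1 X85.97 Y141.18
G00 X39.63 Y121.20
M4 S845
G1 X232.30 Y148.09 F835
G1 X87.15 Y191.49
G1 X222.03 Y144.45
G00 X24.27 Y165.16
M4 S558
G1 X32.72 Y132.91 F2180
G1 X39.20 Y104.50
G1 X43.72 Y79.93
G1 X46.27 Y59.20
G1 X46.87 Y42.32
G1 X45.50 Y29.28
G00 X195.05 Y113.52
M4 S301
G1 X182.12 Y107.20 F3649
G1 X168.51 Y111.86
G1 X162.19 Y124.79
G1 X166.85 Y138.40
G1 X179.78 Y144.72
G1 X193.39 Y140.06
G1 X199.71 Y127.13
G1 X195.05 Y113.52
M5
G00 X0.00 Y0.00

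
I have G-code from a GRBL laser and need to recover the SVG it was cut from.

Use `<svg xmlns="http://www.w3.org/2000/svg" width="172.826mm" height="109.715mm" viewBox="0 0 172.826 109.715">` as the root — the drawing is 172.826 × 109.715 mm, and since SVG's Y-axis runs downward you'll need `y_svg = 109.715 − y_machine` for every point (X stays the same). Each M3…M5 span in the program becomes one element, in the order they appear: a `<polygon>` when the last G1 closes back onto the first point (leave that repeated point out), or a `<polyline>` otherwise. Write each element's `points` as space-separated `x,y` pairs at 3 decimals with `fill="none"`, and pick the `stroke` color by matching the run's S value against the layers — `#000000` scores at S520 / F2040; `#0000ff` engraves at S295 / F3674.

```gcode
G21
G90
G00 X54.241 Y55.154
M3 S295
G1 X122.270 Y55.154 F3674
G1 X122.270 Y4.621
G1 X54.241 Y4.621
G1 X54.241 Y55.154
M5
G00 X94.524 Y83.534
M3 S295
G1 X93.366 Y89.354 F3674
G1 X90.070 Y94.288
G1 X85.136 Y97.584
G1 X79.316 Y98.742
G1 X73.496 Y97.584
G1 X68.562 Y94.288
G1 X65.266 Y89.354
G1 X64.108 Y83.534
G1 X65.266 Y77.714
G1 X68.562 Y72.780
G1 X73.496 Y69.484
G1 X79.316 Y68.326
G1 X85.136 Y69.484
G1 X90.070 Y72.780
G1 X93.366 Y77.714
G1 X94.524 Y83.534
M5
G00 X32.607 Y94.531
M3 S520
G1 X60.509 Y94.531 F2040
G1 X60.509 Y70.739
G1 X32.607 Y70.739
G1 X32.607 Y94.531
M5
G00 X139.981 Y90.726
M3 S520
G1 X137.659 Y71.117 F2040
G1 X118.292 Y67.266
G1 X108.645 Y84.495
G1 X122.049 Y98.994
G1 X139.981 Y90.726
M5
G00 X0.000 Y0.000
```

Each laser-on run becomes one SVG element. Flip Y back into SVG space with y_svg = 109.715 − y_machine.

Run 1: the run's S295 means `#0000ff` (engrave). The run returns to its start, so emit a `<polygon>` with points (Y-flipped): 54.241,54.561 122.270,54.561 122.270,105.094 54.241,105.094.

Run 2: S295 ⇒ engrave layer `#0000ff`. The run returns to its start, so emit a `<polygon>` with points (Y-flipped): 94.524,26.181 93.366,20.361 90.070,15.427 85.136,12.131 79.316,10.973 73.496,12.131 68.562,15.427 65.266,20.361 64.108,26.181 65.266,32.001 68.562,36.935 73.496,40.231 79.316,41.389 85.136,40.231 90.070,36.935 93.366,32.001.

Run 3: S520 ⇒ score layer `#000000`. The run returns to its start, so emit a `<polygon>` with points (Y-flipped): 32.607,15.184 60.509,15.184 60.509,38.976 32.607,38.976.

Run 4: S520 ⇒ score layer `#000000`. The run returns to its start, so emit a `<polygon>` with points (Y-flipped): 139.981,18.989 137.659,38.598 118.292,42.449 108.645,25.220 122.049,10.721.

<svg xmlns="http://www.w3.org/2000/svg" width="172.826mm" height="109.715mm" viewBox="0 0 172.826 109.715">
  <polygon points="54.241,54.561 122.270,54.561 122.270,105.094 54.241,105.094" fill="none" stroke="#0000ff"/>
  <polygon points="94.524,26.181 93.366,20.361 90.070,15.427 85.136,12.131 79.316,10.973 73.496,12.131 68.562,15.427 65.266,20.361 64.108,26.181 65.266,32.001 68.562,36.935 73.496,40.231 79.316,41.389 85.136,40.231 90.070,36.935 93.366,32.001" fill="none" stroke="#0000ff"/>
  <polygon points="32.607,15.184 60.509,15.184 60.509,38.976 32.607,38.976" fill="none" stroke="#000000"/>
  <polygon points="139.981,18.989 137.659,38.598 118.292,42.449 108.645,25.220 122.049,10.721" fill="none" stroke="#000000"/>
</svg>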